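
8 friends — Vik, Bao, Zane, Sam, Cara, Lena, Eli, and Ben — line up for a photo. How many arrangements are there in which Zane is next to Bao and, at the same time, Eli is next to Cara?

Treat {Zane,Bao} as one block (2 orders) and {Eli,Cara} as another (2 orders).
That leaves 6 units to arrange: 2 × 2 × 6! = 4 × 720 = 2880.

2880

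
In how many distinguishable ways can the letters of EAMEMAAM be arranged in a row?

560

The 8 letters of EAMEMAAM have repeats: A appearing 3 times, E appearing twice, and M appearing 3 times.
The number of distinct arrangements is 8!/(3!·3!·2!) = 40320/72 = 560.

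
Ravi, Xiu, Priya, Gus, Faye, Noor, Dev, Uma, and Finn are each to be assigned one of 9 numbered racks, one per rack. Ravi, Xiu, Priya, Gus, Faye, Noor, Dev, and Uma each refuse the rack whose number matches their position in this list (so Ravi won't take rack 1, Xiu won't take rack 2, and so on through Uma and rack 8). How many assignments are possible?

Let Aᵢ (for 1 ≤ i ≤ 8) be the placements that put person i in their forbidden rack. Any j of these fix j positions, leaving (9−j)! ways to fill the rest, and there are C(8,j) ways to pick which j.
By inclusion–exclusion, the number of valid placements is Σ_{j=0}^{8} (−1)^j C(8,j)·(9−j)!.
Computing: 362880 − 322560 + 141120 − 40320 + 8400 − 1344 + 168 − 16 + 1 = 148329.

148329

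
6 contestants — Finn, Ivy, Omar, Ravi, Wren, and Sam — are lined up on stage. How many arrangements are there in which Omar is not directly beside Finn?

Of the 6! = 720 arrangements, those with Omar and Finn adjacent number 2 × 5! = 240 (treat the pair as a block with 2 internal orders).
Complementary counting: 720 − 240 = 480.

480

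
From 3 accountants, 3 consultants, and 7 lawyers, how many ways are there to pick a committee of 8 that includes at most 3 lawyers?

Split by how many lawyers are chosen (0 through 3).
Sum: C(7,0)·C(6,8) + C(7,1)·C(6,7) + C(7,2)·C(6,6) + C(7,3)·C(6,5) = 0 + 0 + 21 + 210 = 231.

231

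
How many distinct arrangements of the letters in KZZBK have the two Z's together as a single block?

Treat the 2 copies of Z as a single block. The multiset to arrange is then {ZZ, B, K, K}, 4 items in all.
That gives (4)!/(2!) = 12 arrangements.

12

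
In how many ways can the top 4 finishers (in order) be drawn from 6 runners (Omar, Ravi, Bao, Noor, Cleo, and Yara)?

There are 6 choices for 1st place, 5 for 2nd, and so on down to 3 for position 4.
That gives 6 × 5 × 4 × 3 = 360.

360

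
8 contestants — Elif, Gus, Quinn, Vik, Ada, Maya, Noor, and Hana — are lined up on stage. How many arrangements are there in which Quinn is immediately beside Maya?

10080

Treat {Quinn, Maya} as a single unit. There are 7 units to order, and the pair itself can be ordered 2 ways.
So the count is 2·(7)! = 10080.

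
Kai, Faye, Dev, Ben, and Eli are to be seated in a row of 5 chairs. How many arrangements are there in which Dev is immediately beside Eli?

48

Glue Dev and Eli into one block (2 internal orders), leaving 4 units to arrange in a row.
That gives 2 × 4! = 2 × 24 = 48.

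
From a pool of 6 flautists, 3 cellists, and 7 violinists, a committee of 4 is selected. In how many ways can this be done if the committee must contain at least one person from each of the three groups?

819

With no constraint there are C(16,4) = 1820 possible selections.
Subtract selections that omit an entire group: no flautists → C(10,4) = 210; no cellists → C(13,4) = 715; no violinists → C(9,4) = 126.
Add back selections omitting two groups (i.e. drawn from a single group): C(6,4) + C(3,4) + C(7,4) = 50.
By inclusion–exclusion: 1820 − 1051 + 50 = 819.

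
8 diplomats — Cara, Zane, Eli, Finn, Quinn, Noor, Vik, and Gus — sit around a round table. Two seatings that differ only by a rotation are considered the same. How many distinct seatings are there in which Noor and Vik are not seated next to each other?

3600

All circular seatings of 8 people number (7)! = 5040.
Seatings with Noor beside Vik: treat them as a block with 2 internal orders, giving 2 × (6)! = 1440.
Subtracting, 5040 − 1440 = 3600.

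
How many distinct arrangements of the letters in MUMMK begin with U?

Fix U in the first position and arrange the remaining 4 letters.
Those 4 letters have M appearing 3 times, giving (4)!/(3!) = 4.

4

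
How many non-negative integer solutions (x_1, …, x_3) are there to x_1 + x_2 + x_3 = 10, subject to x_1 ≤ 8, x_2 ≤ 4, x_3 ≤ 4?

By stars and bars, unrestricted non-negative solutions to x_1+…+x_3 = 10 number C(10+2,2) = 66.
Subtract solutions that violate a single cap (substitute x_i' = x_i − (cap_i+1)): x_1 ≥ 9 gives C(3,2) = 3; x_2 ≥ 5 gives C(7,2) = 21; x_3 ≥ 5 gives C(7,2) = 21. Together 45.
Add back pairs where two caps are both exceeded: 0 + 0 + 1 = 1.
By inclusion–exclusion the count is 66 − 45 + 1 = 22.

22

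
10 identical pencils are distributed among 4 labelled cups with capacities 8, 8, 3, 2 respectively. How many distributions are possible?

94

Without the upper bounds there are C(13,3) = 286 ways to split 10 among 4 cups.
Subtract solutions that violate a single cap (substitute x_i' = x_i − (cap_i+1)): x_1 ≥ 9 gives C(4,3) = 4; x_2 ≥ 9 gives C(4,3) = 4; x_3 ≥ 4 gives C(9,3) = 84; x_4 ≥ 3 gives C(10,3) = 120. Together 212.
Add back pairs where two caps are both exceeded: 0 + 0 + 0 + 0 + 0 + 20 = 20.
By inclusion–exclusion the count is 286 − 212 + 20 = 94.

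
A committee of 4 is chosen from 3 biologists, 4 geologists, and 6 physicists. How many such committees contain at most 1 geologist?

462

Split by how many geologists are chosen (0 through 1).
Sum: C(4,0)·C(9,4) + C(4,1)·C(9,3) = 126 + 336 = 462.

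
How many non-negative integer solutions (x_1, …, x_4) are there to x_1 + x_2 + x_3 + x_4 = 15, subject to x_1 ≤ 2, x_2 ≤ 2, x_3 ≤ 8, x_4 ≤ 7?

Ignoring the caps, the number of non-negative solutions to x_1+…+x_4 = 15 is C(18,3) = 816.
Subtract solutions that violate a single cap (substitute x_i' = x_i − (cap_i+1)): x_1 ≥ 3 gives C(15,3) = 455; x_2 ≥ 3 gives C(15,3) = 455; x_3 ≥ 9 gives C(9,3) = 84; x_4 ≥ 8 gives C(10,3) = 120. Together 1114.
Add back pairs where two caps are both exceeded: 220 + 20 + 35 + 20 + 35 + 0 = 330.
Subtract triples: 1 + 4 + 0 + 0 = 5.
By inclusion–exclusion the count is 816 − 1114 + 330 − 5 = 27.

27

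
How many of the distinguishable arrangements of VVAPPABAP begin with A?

With the first slot taken by A, it remains to arrange the other 8 letters (VVPPABAP).
Those 8 letters have A appearing twice, P appearing 3 times, and V appearing twice, giving (8)!/(3!·2!·2!) = 1680.

1680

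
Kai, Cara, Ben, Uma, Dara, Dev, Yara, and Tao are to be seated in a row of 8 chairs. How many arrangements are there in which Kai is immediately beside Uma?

10080

Glue Kai and Uma into one block (2 internal orders), leaving 7 units to arrange in a row.
So the count is 2·(7)! = 10080.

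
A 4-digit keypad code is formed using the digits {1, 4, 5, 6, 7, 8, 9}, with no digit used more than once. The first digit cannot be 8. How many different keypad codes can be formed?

The first digit has 7−1 = 6 choices (anything except 8).
The remaining 3 digits are filled from the other 6 symbols without repetition: 6 × 5 × 4 = 120.
Total: 6 × 120 = 720.

720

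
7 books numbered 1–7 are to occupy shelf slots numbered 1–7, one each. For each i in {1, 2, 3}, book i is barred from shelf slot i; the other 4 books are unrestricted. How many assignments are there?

Let Aᵢ (for i ∈ {1, 2, 3}) be the placements that put book i in its forbidden shelf slot. Any j of these fix j positions, leaving (7−j)! ways to fill the rest, and there are C(3,j) ways to pick which j.
By inclusion–exclusion, the number of valid placements is Σ_{j=0}^{3} (−1)^j C(3,j)·(7−j)!.
Computing: 5040 − 2160 + 360 − 24 = 3216.

3216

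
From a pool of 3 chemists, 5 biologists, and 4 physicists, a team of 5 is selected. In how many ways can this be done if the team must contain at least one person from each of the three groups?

With no constraint there are C(12,5) = 792 possible selections.
Subtract selections that omit an entire group: no chemists → C(9,5) = 126; no biologists → C(7,5) = 21; no physicists → C(8,5) = 56.
Add back selections omitting two groups (i.e. drawn from a single group): C(3,5) + C(5,5) + C(4,5) = 1.
By inclusion–exclusion: 792 − 203 + 1 = 590.

590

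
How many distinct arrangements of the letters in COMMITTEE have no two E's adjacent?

35280

There are 9!/(2!·2!·2!) = 45360 arrangements of COMMITTEE in total.
Arrangements with the E's together: treat EE as one letter, giving (8)!/(2!·2!) = 10080.
Subtracting, 45360 − 10080 = 35280 arrangements keep the E's apart.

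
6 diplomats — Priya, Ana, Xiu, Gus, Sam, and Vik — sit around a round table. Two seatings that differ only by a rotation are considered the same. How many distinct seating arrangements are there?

Seat Priya anywhere (absorbing the rotational symmetry), then permute the other 5: (5)! = 120.

120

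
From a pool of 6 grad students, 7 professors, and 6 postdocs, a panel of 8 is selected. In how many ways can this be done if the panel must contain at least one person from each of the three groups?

72513

Unrestricted: C(19,8) = 75582 ways to pick any 8 of the 19.
Selections missing a whole group: no grad students → C(13,8) = 1287; no professors → C(12,8) = 495; no postdocs → C(13,8) = 1287.
Add back selections omitting two groups (i.e. drawn from a single group): C(6,8) + C(7,8) + C(6,8) = 0.
By inclusion–exclusion: 75582 − 3069 + 0 = 72513.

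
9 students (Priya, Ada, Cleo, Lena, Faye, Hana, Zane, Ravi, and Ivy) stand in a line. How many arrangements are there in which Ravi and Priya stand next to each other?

Glue Ravi and Priya into one block (2 internal orders), leaving 8 units to arrange in a row.
So the count is 2·(8)! = 80640.

80640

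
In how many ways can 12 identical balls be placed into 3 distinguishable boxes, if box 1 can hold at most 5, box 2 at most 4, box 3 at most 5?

6

By stars and bars, unrestricted non-negative solutions to x_1+…+x_3 = 12 number C(12+2,2) = 91.
Subtract solutions that violate a single cap (substitute x_i' = x_i − (cap_i+1)): x_1 ≥ 6 gives C(8,2) = 28; x_2 ≥ 5 gives C(9,2) = 36; x_3 ≥ 6 gives C(8,2) = 28. Together 92.
Add back pairs where two caps are both exceeded: 3 + 1 + 3 = 7.
By inclusion–exclusion the count is 91 − 92 + 7 = 6.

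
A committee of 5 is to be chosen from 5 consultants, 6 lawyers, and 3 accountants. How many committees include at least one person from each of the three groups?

1365

Total 5-person selections from all 14: C(14,5) = 2002.
Selections missing a whole group: no consultants → C(9,5) = 126; no lawyers → C(8,5) = 56; no accountants → C(11,5) = 462.
Add back selections omitting two groups (i.e. drawn from a single group): C(5,5) + C(6,5) + C(3,5) = 7.
By inclusion–exclusion: 2002 − 644 + 7 = 1365.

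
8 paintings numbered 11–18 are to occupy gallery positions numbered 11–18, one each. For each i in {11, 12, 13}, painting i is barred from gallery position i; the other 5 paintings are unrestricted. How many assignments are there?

27240

Let Aᵢ (for i ∈ {11, 12, 13}) be the placements that put painting i in its forbidden gallery position. Any j of these fix j positions, leaving (8−j)! ways to fill the rest, and there are C(3,j) ways to pick which j.
By inclusion–exclusion, the number of valid placements is Σ_{j=0}^{3} (−1)^j C(3,j)·(8−j)!.
Computing: 40320 − 15120 + 2160 − 120 = 27240.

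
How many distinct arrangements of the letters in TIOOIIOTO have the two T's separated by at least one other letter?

980

There are 9!/(4!·3!·2!) = 1260 arrangements of TIOOIIOTO in total.
Arrangements with the T's together: treat TT as one letter, giving (8)!/(4!·3!) = 280.
Subtracting, 1260 − 280 = 980 arrangements keep the T's apart.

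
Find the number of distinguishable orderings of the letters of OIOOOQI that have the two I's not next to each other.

There are 7!/(4!·2!) = 105 arrangements of OIOOOQI in total.
If the two I's are adjacent, glue them into one block, leaving 6 items to arrange: (6)!/(4!) = 30 ways.
Hence 105 − 30 = 75.

75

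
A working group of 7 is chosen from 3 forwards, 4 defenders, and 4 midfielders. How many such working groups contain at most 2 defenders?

Split by how many defenders are chosen (0 through 2).
Sum: C(4,0)·C(7,7) + C(4,1)·C(7,6) + C(4,2)·C(7,5) = 1 + 28 + 126 = 155.

155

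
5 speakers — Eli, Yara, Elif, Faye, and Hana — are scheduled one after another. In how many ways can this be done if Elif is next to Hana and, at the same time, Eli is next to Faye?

24

Treat {Elif,Hana} as one block (2 orders) and {Eli,Faye} as another (2 orders).
That leaves 3 units to arrange: 2 × 2 × 3! = 4 × 6 = 24.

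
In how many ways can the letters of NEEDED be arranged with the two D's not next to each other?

40

Total arrangements of NEEDED: 6!/(3!·2!) = 60.
If the two D's are adjacent, glue them into one block, leaving 5 items to arrange: (5)!/(3!) = 20 ways.
Hence 60 − 20 = 40.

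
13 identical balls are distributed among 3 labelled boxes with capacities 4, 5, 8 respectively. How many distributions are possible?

15

Without the upper bounds there are C(15,2) = 105 ways to split 13 among 3 boxes.
Subtract solutions that violate a single cap (substitute x_i' = x_i − (cap_i+1)): x_1 ≥ 5 gives C(10,2) = 45; x_2 ≥ 6 gives C(9,2) = 36; x_3 ≥ 9 gives C(6,2) = 15. Together 96.
Add back pairs where two caps are both exceeded: 6 + 0 + 0 = 6.
By inclusion–exclusion the count is 105 − 96 + 6 = 15.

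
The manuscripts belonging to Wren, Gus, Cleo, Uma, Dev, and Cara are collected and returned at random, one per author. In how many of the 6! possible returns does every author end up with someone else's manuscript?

265

Let Aᵢ be the assignments in which author i gets their own manuscript. We want the size of the complement of A₁∪…∪A_6.
By inclusion–exclusion this is Σ_{j=0}^{6} (−1)^j C(6,j)·(6−j)!.
Computing: 720 − 720 + 360 − 120 + 30 − 6 + 1 = 265.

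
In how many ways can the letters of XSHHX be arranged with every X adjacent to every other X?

Treat the 2 copies of X as a single block. The multiset to arrange is then {XX, H, H, S}, 4 items in all.
That gives (4)!/(2!) = 12 arrangements.

12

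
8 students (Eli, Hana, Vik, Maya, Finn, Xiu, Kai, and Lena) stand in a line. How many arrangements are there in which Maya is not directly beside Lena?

30240

There are 8! = 40320 arrangements in all. If Maya and Lena are adjacent, merging them into one block gives 2·(7)! = 10080 arrangements.
So 40320 − 10080 = 30240 arrangements keep them apart.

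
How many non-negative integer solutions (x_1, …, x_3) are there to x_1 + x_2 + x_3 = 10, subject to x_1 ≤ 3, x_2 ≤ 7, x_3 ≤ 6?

Without the upper bounds there are C(12,2) = 66 ways to split 10 among 3 variables.
Subtract solutions that violate a single cap (substitute x_i' = x_i − (cap_i+1)): x_1 ≥ 4 gives C(8,2) = 28; x_2 ≥ 8 gives C(4,2) = 6; x_3 ≥ 7 gives C(5,2) = 10. Together 44.
No two caps can be exceeded simultaneously, so the pair terms are all 0.
By inclusion–exclusion the count is 66 − 44 + 0 = 22.

22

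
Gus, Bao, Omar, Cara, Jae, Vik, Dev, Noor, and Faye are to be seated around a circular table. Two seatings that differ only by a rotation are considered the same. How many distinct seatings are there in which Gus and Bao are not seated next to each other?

Without the restriction there are (8)! = 40320 seatings.
Those with Gus next to Bao: fuse the pair into one unit and seat 8 units around a circle — 2·(7)! = 10080.
Subtracting, 40320 − 10080 = 30240.

30240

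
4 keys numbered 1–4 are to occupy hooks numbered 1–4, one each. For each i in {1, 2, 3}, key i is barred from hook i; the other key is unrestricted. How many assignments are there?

11

Let Aᵢ (for i ∈ {1, 2, 3}) be the placements that put key i in its forbidden hook. Any j of these fix j positions, leaving (4−j)! ways to fill the rest, and there are C(3,j) ways to pick which j.
By inclusion–exclusion, the number of valid placements is Σ_{j=0}^{3} (−1)^j C(3,j)·(4−j)!.
Computing: 24 − 18 + 6 − 1 = 11.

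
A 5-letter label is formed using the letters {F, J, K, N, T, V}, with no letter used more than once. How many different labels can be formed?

720

With no repetition, fill the 5 letters in order: 6 choices, then 5, down to 2.
6 × 5 × 4 × 3 × 2 = 720.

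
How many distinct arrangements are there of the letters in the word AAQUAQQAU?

Letter multiplicities in AAQUAQQAU: A×4, Q×3, U×2.
So there are 9! / (4!·3!·2!) = 1260 distinguishable arrangements.

1260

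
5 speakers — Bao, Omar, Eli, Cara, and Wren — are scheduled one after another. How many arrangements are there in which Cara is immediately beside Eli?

48

Treat {Cara, Eli} as a single unit. There are 4 units to order, and the pair itself can be ordered 2 ways.
That gives 2 × 4! = 2 × 24 = 48.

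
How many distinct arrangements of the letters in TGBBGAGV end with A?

420

Fix A in the last position and arrange the remaining 7 letters.
Those 7 letters have B appearing twice and G appearing 3 times, giving (7)!/(3!·2!) = 420.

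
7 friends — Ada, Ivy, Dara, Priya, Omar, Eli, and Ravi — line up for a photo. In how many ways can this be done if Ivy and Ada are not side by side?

3600

Of the 7! = 5040 arrangements, those with Ivy and Ada adjacent number 2 × 6! = 1440 (treat the pair as a block with 2 internal orders).
So 5040 − 1440 = 3600 arrangements keep them apart.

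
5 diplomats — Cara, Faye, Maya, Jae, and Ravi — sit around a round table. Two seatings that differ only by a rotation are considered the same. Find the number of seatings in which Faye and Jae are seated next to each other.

12

Treat {Faye, Jae} as one unit (2 internal orders) and seat the resulting 4 units around the table: (3)! circular arrangements.
So 2 × (3)! = 2 × 6 = 12.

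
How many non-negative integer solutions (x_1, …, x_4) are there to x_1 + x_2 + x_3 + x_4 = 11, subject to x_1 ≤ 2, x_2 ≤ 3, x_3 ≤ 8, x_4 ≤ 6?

74

Without the upper bounds there are C(14,3) = 364 ways to split 11 among 4 variables.
Subtract solutions that violate a single cap (substitute x_i' = x_i − (cap_i+1)): x_1 ≥ 3 gives C(11,3) = 165; x_2 ≥ 4 gives C(10,3) = 120; x_3 ≥ 9 gives C(5,3) = 10; x_4 ≥ 7 gives C(7,3) = 35. Together 330.
Add back pairs where two caps are both exceeded: 35 + 0 + 4 + 0 + 1 + 0 = 40.
By inclusion–exclusion the count is 364 − 330 + 40 = 74.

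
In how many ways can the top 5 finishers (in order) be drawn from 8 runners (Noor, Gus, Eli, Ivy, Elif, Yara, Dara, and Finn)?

There are 8 choices for 1st place, 7 for 2nd, and so on down to 4 for position 5.
That gives 8 × 7 × 6 × 5 × 4 = 6720.

6720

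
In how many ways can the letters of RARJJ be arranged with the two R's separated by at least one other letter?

Total arrangements of RARJJ: 5!/(2!·2!) = 30.
If the two R's are adjacent, glue them into one block, leaving 4 items to arrange: (4)!/(2!) = 12 ways.
Hence 30 − 12 = 18.

18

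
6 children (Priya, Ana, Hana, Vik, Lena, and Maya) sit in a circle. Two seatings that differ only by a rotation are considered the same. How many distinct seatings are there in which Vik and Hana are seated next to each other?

Glue Vik and Hana into a block (2 internal orders). Seating 5 units around a circle gives (4)! arrangements.
So 2 × (4)! = 2 × 24 = 48.

48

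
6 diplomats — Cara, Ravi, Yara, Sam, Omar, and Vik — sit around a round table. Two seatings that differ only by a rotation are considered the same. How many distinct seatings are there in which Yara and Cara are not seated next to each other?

All circular seatings of 6 people number (5)! = 120.
Those with Yara next to Cara: fuse the pair into one unit and seat 5 units around a circle — 2·(4)! = 48.
Subtracting, 120 − 48 = 72.

72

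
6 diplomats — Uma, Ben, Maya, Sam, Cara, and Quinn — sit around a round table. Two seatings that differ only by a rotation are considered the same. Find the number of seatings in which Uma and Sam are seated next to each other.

Glue Uma and Sam into a block (2 internal orders). Seating 5 units around a circle gives (4)! arrangements.
So 2 × (4)! = 2 × 24 = 48.

48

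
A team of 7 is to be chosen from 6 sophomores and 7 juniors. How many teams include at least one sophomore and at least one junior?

Unrestricted: C(13,7) = 1716 ways to pick any 7 of the 13.
Selections missing a whole group: no sophomores → C(7,7) = 1; no juniors → C(6,7) = 0.
Both groups omitted at once is impossible, so 1716 − 1 = 1715.

1715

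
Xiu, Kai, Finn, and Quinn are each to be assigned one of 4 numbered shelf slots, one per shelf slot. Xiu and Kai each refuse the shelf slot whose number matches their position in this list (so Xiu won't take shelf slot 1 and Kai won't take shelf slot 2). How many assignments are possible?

14

Let Aᵢ (for i ∈ {1, 2}) be the placements that put person i in their forbidden shelf slot. Any j of these fix j positions, leaving (4−j)! ways to fill the rest, and there are C(2,j) ways to pick which j.
By inclusion–exclusion, the number of valid placements is Σ_{j=0}^{2} (−1)^j C(2,j)·(4−j)!.
Computing: 24 − 12 + 2 = 14.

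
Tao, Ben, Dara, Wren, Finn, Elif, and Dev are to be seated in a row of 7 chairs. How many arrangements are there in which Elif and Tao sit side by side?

1440

Place the 5 others and the Elif-Tao pair as 6 objects in a line; the pair has 2 internal arrangements.
That gives 2 × 6! = 2 × 720 = 1440.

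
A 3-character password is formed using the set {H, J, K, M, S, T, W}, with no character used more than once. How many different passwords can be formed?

210

With no repetition, fill the 3 characters in order: 7 choices, then 6, down to 5.
That product is 7 × 6 × 5 = 210.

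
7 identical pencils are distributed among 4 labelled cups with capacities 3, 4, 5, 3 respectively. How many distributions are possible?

66

Ignoring the caps, the number of non-negative solutions to x_1+…+x_4 = 7 is C(10,3) = 120.
Subtract solutions that violate a single cap (substitute x_i' = x_i − (cap_i+1)): x_1 ≥ 4 gives C(6,3) = 20; x_2 ≥ 5 gives C(5,3) = 10; x_3 ≥ 6 gives C(4,3) = 4; x_4 ≥ 4 gives C(6,3) = 20. Together 54.
No two caps can be exceeded simultaneously, so the pair terms are all 0.
By inclusion–exclusion the count is 120 − 54 + 0 = 66.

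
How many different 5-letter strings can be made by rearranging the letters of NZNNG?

20

NZNNG has 5 letters with N appearing 3 times.
So there are 5! / (3!) = 20 distinguishable arrangements.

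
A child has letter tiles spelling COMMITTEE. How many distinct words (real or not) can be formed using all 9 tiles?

COMMITTEE has 9 letters with E appearing twice, M appearing twice, and T appearing twice.
Dividing 9! = 362880 by 2!·2!·2! = 8 for the repeated letters gives 45360.

45360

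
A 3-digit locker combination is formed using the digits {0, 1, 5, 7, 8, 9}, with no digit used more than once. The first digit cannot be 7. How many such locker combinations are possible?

The first digit has 6−1 = 5 choices (anything except 7).
The remaining 2 digits are filled from the other 5 symbols without repetition: 5 × 4 = 20.
Total: 5 × 20 = 100.

100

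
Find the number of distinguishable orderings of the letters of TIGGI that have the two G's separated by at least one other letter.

18

There are 5!/(2!·2!) = 30 arrangements of TIGGI in total.
If the two G's are adjacent, glue them into one block, leaving 4 items to arrange: (4)!/(2!) = 12 ways.
Subtracting, 30 − 12 = 18 arrangements keep the G's apart.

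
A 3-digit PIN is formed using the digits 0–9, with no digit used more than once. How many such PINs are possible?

720

With no repetition, fill the 3 digits in order: 10 choices, then 9, down to 8.
10 × 9 × 8 = 720.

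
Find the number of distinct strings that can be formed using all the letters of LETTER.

Letter multiplicities in LETTER: E×2, L×1, R×1, T×2.
The number of distinct arrangements is 6!/(2!·2!) = 720/4 = 180.

180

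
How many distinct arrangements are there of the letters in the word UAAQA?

UAAQA has 5 letters with A appearing 3 times.
The number of distinct arrangements is 5!/(3!) = 120/6 = 20.

20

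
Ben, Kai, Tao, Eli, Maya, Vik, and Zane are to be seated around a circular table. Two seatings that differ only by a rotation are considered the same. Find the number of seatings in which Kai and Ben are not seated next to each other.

Without the restriction there are (6)! = 720 seatings.
Seatings with Kai beside Ben: treat them as a block with 2 internal orders, giving 2 × (5)! = 240.
Subtracting, 720 − 240 = 480.

480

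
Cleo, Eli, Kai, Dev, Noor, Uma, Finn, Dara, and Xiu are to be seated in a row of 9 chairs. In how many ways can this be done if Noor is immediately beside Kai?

Treat {Noor, Kai} as a single unit. There are 8 units to order, and the pair itself can be ordered 2 ways.
So the count is 2·(8)! = 80640.

80640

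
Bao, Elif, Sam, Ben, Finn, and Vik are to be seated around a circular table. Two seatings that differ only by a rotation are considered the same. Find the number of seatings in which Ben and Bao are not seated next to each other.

72

All circular seatings of 6 people number (5)! = 120.
Those with Ben next to Bao: fuse the pair into one unit and seat 5 units around a circle — 2·(4)! = 48.
Subtracting, 120 − 48 = 72.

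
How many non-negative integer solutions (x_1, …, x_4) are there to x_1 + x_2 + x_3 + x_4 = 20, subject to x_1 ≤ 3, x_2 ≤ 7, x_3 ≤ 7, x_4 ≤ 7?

34

Ignoring the caps, the number of non-negative solutions to x_1+…+x_4 = 20 is C(23,3) = 1771.
Subtract solutions that violate a single cap (substitute x_i' = x_i − (cap_i+1)): x_1 ≥ 4 gives C(19,3) = 969; x_2 ≥ 8 gives C(15,3) = 455; x_3 ≥ 8 gives C(15,3) = 455; x_4 ≥ 8 gives C(15,3) = 455. Together 2334.
Add back pairs where two caps are both exceeded: 165 + 165 + 165 + 35 + 35 + 35 = 600.
Subtract triples: 1 + 1 + 1 + 0 = 3.
By inclusion–exclusion the count is 1771 − 2334 + 600 − 3 = 34.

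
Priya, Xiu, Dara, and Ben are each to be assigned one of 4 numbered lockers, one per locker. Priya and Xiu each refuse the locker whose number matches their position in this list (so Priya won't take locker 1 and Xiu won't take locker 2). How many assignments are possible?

14

Let Aᵢ (for i ∈ {1, 2}) be the placements that put person i in their forbidden locker. Any j of these fix j positions, leaving (4−j)! ways to fill the rest, and there are C(2,j) ways to pick which j.
By inclusion–exclusion, the number of valid placements is Σ_{j=0}^{2} (−1)^j C(2,j)·(4−j)!.
Computing: 24 − 12 + 2 = 14.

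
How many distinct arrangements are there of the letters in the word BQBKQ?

30

Letter multiplicities in BQBKQ: B×2, K×1, Q×2.
Dividing 5! = 120 by 2!·2! = 4 for the repeated letters gives 30.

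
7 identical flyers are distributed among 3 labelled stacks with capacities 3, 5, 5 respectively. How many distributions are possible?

Without the upper bounds there are C(9,2) = 36 ways to split 7 among 3 stacks.
Subtract solutions that violate a single cap (substitute x_i' = x_i − (cap_i+1)): x_1 ≥ 4 gives C(5,2) = 10; x_2 ≥ 6 gives C(3,2) = 3; x_3 ≥ 6 gives C(3,2) = 3. Together 16.
No two caps can be exceeded simultaneously, so the pair terms are all 0.
By inclusion–exclusion the count is 36 − 16 + 0 = 20.

20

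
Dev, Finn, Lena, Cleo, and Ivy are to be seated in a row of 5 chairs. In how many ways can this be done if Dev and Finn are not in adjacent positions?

There are 5! = 120 arrangements in all. If Dev and Finn are adjacent, merging them into one block gives 2·(4)! = 48 arrangements.
Complementary counting: 120 − 48 = 72.

72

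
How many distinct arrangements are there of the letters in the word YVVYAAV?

The 7 letters of YVVYAAV have repeats: A appearing twice, V appearing 3 times, and Y appearing twice.
The number of distinct arrangements is 7!/(3!·2!·2!) = 5040/24 = 210.

210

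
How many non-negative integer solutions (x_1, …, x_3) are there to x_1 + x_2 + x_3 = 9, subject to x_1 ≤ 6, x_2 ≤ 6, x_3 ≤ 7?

Ignoring the caps, the number of non-negative solutions to x_1+…+x_3 = 9 is C(11,2) = 55.
Subtract solutions that violate a single cap (substitute x_i' = x_i − (cap_i+1)): x_1 ≥ 7 gives C(4,2) = 6; x_2 ≥ 7 gives C(4,2) = 6; x_3 ≥ 8 gives C(3,2) = 3. Together 15.
No two caps can be exceeded simultaneously, so the pair terms are all 0.
By inclusion–exclusion the count is 55 − 15 + 0 = 40.

40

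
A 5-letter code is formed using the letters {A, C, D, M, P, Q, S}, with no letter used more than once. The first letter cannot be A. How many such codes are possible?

The first letter has 7−1 = 6 choices (anything except A).
The remaining 4 letters are filled from the other 6 symbols without repetition: 6 × 5 × 4 × 3 = 360.
Total: 6 × 360 = 2160.

2160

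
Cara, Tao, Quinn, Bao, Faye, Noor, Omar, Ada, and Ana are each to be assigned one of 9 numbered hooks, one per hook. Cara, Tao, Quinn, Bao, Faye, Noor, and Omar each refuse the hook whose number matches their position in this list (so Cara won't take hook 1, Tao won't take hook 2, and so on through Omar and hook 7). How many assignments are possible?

Let Aᵢ (for 1 ≤ i ≤ 7) be the placements that put person i in their forbidden hook. Any j of these fix j positions, leaving (9−j)! ways to fill the rest, and there are C(7,j) ways to pick which j.
By inclusion–exclusion, the number of valid placements is Σ_{j=0}^{7} (−1)^j C(7,j)·(9−j)!.
Computing: 362880 − 282240 + 105840 − 25200 + 4200 − 504 + 42 − 2 = 165016.

165016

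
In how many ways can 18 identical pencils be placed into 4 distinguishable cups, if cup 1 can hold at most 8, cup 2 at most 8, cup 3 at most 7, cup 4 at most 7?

345

Without the upper bounds there are C(21,3) = 1330 ways to split 18 among 4 cups.
Subtract solutions that violate a single cap (substitute x_i' = x_i − (cap_i+1)): x_1 ≥ 9 gives C(12,3) = 220; x_2 ≥ 9 gives C(12,3) = 220; x_3 ≥ 8 gives C(13,3) = 286; x_4 ≥ 8 gives C(13,3) = 286. Together 1012.
Add back pairs where two caps are both exceeded: 1 + 4 + 4 + 4 + 4 + 10 = 27.
By inclusion–exclusion the count is 1330 − 1012 + 27 = 345.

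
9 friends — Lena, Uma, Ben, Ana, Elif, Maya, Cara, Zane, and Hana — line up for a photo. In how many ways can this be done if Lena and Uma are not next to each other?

282240

Of the 9! = 362880 arrangements, those with Lena and Uma adjacent number 2 × 8! = 80640 (treat the pair as a block with 2 internal orders).
Complementary counting: 362880 − 80640 = 282240.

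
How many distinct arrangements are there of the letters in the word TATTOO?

60

TATTOO has 6 letters with O appearing twice and T appearing 3 times.
Dividing 6! = 720 by 3!·2! = 12 for the repeated letters gives 60.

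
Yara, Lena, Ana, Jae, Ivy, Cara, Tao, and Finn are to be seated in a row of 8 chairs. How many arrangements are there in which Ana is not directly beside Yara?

30240

There are 8! = 40320 arrangements in all. If Ana and Yara are adjacent, merging them into one block gives 2·(7)! = 10080 arrangements.
So 40320 − 10080 = 30240 arrangements keep them apart.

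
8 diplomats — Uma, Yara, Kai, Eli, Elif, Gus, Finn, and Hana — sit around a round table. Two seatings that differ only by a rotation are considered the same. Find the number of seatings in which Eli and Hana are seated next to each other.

Treat {Eli, Hana} as one unit (2 internal orders) and seat the resulting 7 units around the table: (6)! circular arrangements.
So 2 × (6)! = 2 × 720 = 1440.

1440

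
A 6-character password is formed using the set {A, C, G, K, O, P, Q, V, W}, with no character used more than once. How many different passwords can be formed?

60480

Choose and order 6 of the 9 symbols: the first character has 9 options, the next 8, and so on down to 4.
That product is 9 × 8 × 7 × 6 × 5 × 4 = 60480.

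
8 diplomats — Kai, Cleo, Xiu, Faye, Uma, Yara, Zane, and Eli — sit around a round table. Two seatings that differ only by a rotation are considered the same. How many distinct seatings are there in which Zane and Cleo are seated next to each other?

1440

Treat {Zane, Cleo} as one unit (2 internal orders) and seat the resulting 7 units around the table: (6)! circular arrangements.
So 2 × (6)! = 2 × 720 = 1440.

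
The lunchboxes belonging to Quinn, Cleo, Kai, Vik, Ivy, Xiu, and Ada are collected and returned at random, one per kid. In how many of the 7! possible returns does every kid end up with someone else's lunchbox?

1854

Let Aᵢ be the assignments in which kid i gets their own lunchbox. We want the size of the complement of A₁∪…∪A_7.
By inclusion–exclusion this is Σ_{j=0}^{7} (−1)^j C(7,j)·(7−j)!.
Computing: 5040 − 5040 + 2520 − 840 + 210 − 42 + 7 − 1 = 1854.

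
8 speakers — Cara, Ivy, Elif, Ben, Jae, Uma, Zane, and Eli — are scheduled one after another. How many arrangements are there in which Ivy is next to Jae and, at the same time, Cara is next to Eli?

2880

Treat {Ivy,Jae} as one block (2 orders) and {Cara,Eli} as another (2 orders).
That leaves 6 units to arrange: 2 × 2 × 6! = 4 × 720 = 2880.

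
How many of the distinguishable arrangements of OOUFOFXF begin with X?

140

Fix X in the first position and arrange the remaining 7 letters.
Those 7 letters have F appearing 3 times and O appearing 3 times, giving (7)!/(3!·3!) = 140.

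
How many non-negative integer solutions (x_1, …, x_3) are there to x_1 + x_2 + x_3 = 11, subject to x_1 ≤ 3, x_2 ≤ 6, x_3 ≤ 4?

By stars and bars, unrestricted non-negative solutions to x_1+…+x_3 = 11 number C(11+2,2) = 78.
Subtract solutions that violate a single cap (substitute x_i' = x_i − (cap_i+1)): x_1 ≥ 4 gives C(9,2) = 36; x_2 ≥ 7 gives C(6,2) = 15; x_3 ≥ 5 gives C(8,2) = 28. Together 79.
Add back pairs where two caps are both exceeded: 1 + 6 + 0 = 7.
By inclusion–exclusion the count is 78 − 79 + 7 = 6.

6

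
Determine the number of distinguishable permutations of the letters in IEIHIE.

60

IEIHIE has 6 letters with E appearing twice and I appearing 3 times.
So there are 6! / (3!·2!) = 60 distinguishable arrangements.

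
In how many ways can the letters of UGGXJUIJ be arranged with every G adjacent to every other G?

Treat the 2 copies of G as a single block. The multiset to arrange is then {GG, I, J, J, U, U, X}, 7 items in all.
That gives (7)!/(2!·2!) = 1260 arrangements.

1260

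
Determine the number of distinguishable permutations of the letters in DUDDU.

The 5 letters of DUDDU have repeats: D appearing 3 times and U appearing twice.
The number of distinct arrangements is 5!/(3!·2!) = 120/12 = 10.

10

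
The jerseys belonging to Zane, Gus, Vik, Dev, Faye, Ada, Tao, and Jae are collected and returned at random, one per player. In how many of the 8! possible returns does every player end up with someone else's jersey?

14833

This is the derangement count D_8: permutations of 8 items with no fixed point.
By inclusion–exclusion this is Σ_{j=0}^{8} (−1)^j C(8,j)·(8−j)!.
Computing: 40320 − 40320 + 20160 − 6720 + 1680 − 336 + 56 − 8 + 1 = 14833.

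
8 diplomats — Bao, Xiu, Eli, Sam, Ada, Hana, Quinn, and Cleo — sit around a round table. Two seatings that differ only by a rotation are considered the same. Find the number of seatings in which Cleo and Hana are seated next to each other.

1440

Glue Cleo and Hana into a block (2 internal orders). Seating 7 units around a circle gives (6)! arrangements.
So 2 × (6)! = 2 × 720 = 1440.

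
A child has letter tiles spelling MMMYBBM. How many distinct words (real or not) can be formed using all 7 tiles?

MMMYBBM has 7 letters with B appearing twice and M appearing 4 times.
The number of distinct arrangements is 7!/(4!·2!) = 5040/48 = 105.

105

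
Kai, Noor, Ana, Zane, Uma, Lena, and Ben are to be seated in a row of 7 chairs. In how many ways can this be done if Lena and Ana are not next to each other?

There are 7! = 5040 arrangements in all. If Lena and Ana are adjacent, merging them into one block gives 2·(6)! = 1440 arrangements.
So 5040 − 1440 = 3600 arrangements keep them apart.

3600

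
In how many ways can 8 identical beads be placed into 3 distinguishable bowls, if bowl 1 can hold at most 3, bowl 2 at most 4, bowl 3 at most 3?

6

Ignoring the caps, the number of non-negative solutions to x_1+…+x_3 = 8 is C(10,2) = 45.
Subtract solutions that violate a single cap (substitute x_i' = x_i − (cap_i+1)): x_1 ≥ 4 gives C(6,2) = 15; x_2 ≥ 5 gives C(5,2) = 10; x_3 ≥ 4 gives C(6,2) = 15. Together 40.
Add back pairs where two caps are both exceeded: 0 + 1 + 0 = 1.
By inclusion–exclusion the count is 45 − 40 + 1 = 6.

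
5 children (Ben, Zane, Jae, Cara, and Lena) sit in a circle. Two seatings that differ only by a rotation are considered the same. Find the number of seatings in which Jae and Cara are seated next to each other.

Glue Jae and Cara into a block (2 internal orders). Seating 4 units around a circle gives (3)! arrangements.
So 2 × (3)! = 2 × 6 = 12.

12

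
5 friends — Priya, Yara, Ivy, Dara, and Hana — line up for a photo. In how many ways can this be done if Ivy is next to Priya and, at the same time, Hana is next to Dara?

Treat {Ivy,Priya} as one block (2 orders) and {Hana,Dara} as another (2 orders).
That leaves 3 units to arrange: 2 × 2 × 3! = 4 × 6 = 24.

24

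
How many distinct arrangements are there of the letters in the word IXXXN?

The 5 letters of IXXXN have repeats: X appearing 3 times.
So there are 5! / (3!) = 20 distinguishable arrangements.

20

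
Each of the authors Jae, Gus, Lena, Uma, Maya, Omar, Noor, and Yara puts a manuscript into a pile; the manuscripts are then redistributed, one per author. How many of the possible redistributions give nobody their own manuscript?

14833

This is the derangement count D_8: permutations of 8 items with no fixed point.
By inclusion–exclusion this is Σ_{j=0}^{8} (−1)^j C(8,j)·(8−j)!.
Computing: 40320 − 40320 + 20160 − 6720 + 1680 − 336 + 56 − 8 + 1 = 14833.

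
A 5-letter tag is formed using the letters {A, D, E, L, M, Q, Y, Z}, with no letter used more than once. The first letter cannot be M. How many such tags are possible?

The first letter has 8−1 = 7 choices (anything except M).
The remaining 4 letters are filled from the other 7 symbols without repetition: 7 × 6 × 5 × 4 = 840.
Total: 7 × 840 = 5880.

5880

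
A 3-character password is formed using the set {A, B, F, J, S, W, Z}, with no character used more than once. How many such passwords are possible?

With no repetition, fill the 3 characters in order: 7 choices, then 6, down to 5.
7 × 6 × 5 = 210.

210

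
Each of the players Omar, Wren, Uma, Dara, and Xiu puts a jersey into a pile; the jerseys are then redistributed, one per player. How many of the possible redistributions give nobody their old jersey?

44

Let Aᵢ be the assignments in which player i gets their old jersey. We want the size of the complement of A₁∪…∪A_5.
By inclusion–exclusion this is Σ_{j=0}^{5} (−1)^j C(5,j)·(5−j)!.
Computing: 120 − 120 + 60 − 20 + 5 − 1 = 44.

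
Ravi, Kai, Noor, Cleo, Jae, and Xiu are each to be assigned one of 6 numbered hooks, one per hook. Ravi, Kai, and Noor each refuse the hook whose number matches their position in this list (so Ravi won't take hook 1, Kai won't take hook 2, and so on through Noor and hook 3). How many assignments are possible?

Let Aᵢ (for i ∈ {1, 2, 3}) be the placements that put person i in their forbidden hook. Any j of these fix j positions, leaving (6−j)! ways to fill the rest, and there are C(3,j) ways to pick which j.
By inclusion–exclusion, the number of valid placements is Σ_{j=0}^{3} (−1)^j C(3,j)·(6−j)!.
Computing: 720 − 360 + 72 − 6 = 426.

426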